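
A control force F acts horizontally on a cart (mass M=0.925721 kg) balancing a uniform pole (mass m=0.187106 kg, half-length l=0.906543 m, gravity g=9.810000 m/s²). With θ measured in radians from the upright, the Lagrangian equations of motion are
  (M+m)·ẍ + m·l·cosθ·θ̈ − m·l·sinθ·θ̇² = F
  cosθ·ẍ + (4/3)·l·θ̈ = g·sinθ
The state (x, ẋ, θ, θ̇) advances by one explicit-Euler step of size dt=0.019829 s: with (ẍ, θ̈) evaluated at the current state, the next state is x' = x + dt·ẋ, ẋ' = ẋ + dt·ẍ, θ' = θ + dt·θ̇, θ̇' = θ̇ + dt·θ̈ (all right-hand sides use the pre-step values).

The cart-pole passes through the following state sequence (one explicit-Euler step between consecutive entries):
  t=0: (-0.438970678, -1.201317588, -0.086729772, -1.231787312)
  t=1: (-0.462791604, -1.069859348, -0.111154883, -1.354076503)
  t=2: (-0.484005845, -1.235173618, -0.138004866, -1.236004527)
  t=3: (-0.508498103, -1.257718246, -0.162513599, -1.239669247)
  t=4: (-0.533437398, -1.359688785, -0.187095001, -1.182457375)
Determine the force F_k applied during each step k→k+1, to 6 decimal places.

step 0→1:
  ẍ = (ẋ'−ẋ)/dt = (-1.069859348−-1.201317588)/0.019829 = 6.629595
  θ̈ = (θ̇'−θ̇)/dt = (-1.354076503−-1.231787312)/0.019829 = -6.167189
  sinθ=-0.086621, cosθ=0.996241
  F = (M+m)·ẍ + m·l·cosθ·θ̈ − m·l·sinθ·θ̇² = 7.377592 + -1.042144 − -0.022293 = 6.357741
step 1→2:
  ẍ = (ẋ'−ẋ)/dt = (-1.235173618−-1.069859348)/0.019829 = -8.336995
  θ̈ = (θ̇'−θ̇)/dt = (-1.236004527−-1.354076503)/0.019829 = 5.954510
  sinθ=-0.110926, cosθ=0.993829
  F = (M+m)·ẍ + m·l·cosθ·θ̈ − m·l·sinθ·θ̇² = -9.277633 + 1.003769 − -0.034498 = -8.239366
step 2→3:
  ẍ = (ẋ'−ẋ)/dt = (-1.257718246−-1.235173618)/0.019829 = -1.136952
  θ̈ = (θ̇'−θ̇)/dt = (-1.239669247−-1.236004527)/0.019829 = -0.184816
  sinθ=-0.137567, cosθ=0.990492
  F = (M+m)·ẍ + m·l·cosθ·θ̈ − m·l·sinθ·θ̇² = -1.265231 + -0.031050 − -0.035648 = -1.260634
step 3→4:
  ẍ = (ẋ'−ẋ)/dt = (-1.359688785−-1.257718246)/0.019829 = -5.142495
  θ̈ = (θ̇'−θ̇)/dt = (-1.182457375−-1.239669247)/0.019829 = 2.885263
  sinθ=-0.161799, cosθ=0.986824
  F = (M+m)·ẍ + m·l·cosθ·θ̈ − m·l·sinθ·θ̇² = -5.722708 + 0.482949 − -0.042176 = -5.197583

F_0 = 6.357741 N
F_1 = -8.239366 N
F_2 = -1.260634 N
F_3 = -5.197583 N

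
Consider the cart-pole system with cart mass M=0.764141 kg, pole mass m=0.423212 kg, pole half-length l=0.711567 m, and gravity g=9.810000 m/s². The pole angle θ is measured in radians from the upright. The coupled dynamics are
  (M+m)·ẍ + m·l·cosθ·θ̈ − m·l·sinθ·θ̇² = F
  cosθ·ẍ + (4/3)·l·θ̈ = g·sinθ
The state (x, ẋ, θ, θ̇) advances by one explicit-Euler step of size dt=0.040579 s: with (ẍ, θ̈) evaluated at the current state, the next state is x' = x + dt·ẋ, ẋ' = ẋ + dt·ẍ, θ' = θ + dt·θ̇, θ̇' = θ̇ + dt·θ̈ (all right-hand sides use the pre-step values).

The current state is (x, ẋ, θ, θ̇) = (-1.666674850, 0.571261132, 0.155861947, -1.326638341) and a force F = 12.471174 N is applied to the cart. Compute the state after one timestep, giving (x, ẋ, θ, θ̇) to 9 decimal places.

sinθ=0.155231655, cosθ=0.987878096
temp = (F + m·l·θ̇²·sinθ)/(M+m) = (12.471174 + 0.082273344)/1.187353 = 10.572632860
θ̈ = (g·sinθ − cosθ·temp)/(l·(4/3 − m·cos²θ/(M+m))) = -12.722649432
ẍ = temp − m·l·θ̈·cosθ/(M+m) = 13.760313722
Euler: x'=-1.666674850+0.040579·0.571261132=-1.643493645, ẋ'=0.571261132+0.040579·13.760313722=1.129640903
       θ'=0.155861947+0.040579·-1.326638341=0.102028290, θ̇'=-1.326638341+0.040579·-12.722649432=-1.842910732

(-1.643493645, 1.129640903, 0.102028290, -1.842910732)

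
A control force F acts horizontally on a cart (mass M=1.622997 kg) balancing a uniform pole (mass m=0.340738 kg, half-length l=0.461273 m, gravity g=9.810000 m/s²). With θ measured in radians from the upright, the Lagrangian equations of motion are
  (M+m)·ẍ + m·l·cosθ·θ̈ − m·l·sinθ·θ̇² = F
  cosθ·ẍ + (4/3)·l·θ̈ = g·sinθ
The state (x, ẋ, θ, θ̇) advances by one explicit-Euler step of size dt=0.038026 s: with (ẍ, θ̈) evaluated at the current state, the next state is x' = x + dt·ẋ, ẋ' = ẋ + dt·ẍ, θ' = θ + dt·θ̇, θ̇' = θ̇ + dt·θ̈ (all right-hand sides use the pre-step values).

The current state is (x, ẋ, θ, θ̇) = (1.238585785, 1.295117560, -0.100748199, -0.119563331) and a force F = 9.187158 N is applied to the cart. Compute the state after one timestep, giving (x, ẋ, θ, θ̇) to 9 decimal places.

sinθ=-0.100577850, cosθ=0.994929192
temp = (F + m·l·θ̇²·sinθ)/(M+m) = (9.187158 + -0.000225984)/1.963735 = 4.678295196
θ̈ = (g·sinθ − cosθ·temp)/(l·(4/3 − m·cos²θ/(M+m))) = -10.528584794
ẍ = temp − m·l·θ̈·cosθ/(M+m) = 5.516707989
Euler: x'=1.238585785+0.038026·1.295117560=1.287833925, ẋ'=1.295117560+0.038026·5.516707989=1.504895898
       θ'=-0.100748199+0.038026·-0.119563331=-0.105294714, θ̇'=-0.119563331+0.038026·-10.528584794=-0.519923296

(1.287833925, 1.504895898, -0.105294714, -0.519923296)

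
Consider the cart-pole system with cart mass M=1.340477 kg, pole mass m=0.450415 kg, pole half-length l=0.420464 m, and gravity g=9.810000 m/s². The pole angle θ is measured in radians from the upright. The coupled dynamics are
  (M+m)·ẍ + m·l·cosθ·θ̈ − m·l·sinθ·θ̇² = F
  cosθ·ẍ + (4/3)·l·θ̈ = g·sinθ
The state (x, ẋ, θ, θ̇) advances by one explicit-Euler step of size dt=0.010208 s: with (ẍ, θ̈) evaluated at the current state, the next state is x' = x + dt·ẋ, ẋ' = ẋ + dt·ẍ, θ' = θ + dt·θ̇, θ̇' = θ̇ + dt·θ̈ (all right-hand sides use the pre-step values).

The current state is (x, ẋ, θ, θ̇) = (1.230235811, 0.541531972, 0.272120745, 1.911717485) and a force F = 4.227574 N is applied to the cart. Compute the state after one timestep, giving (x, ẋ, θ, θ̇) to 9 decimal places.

(1.235763769, 0.566098289, 0.291635557, 1.917519790)

sinθ=0.268774748, cosθ=0.963203060
temp = (F + m·l·θ̇²·sinθ)/(M+m) = (4.227574 + 0.186027672)/1.790892 = 2.464471153
θ̈ = (g·sinθ − cosθ·temp)/(l·(4/3 − m·cos²θ/(M+m))) = 0.568407593
ẍ = temp − m·l·θ̈·cosθ/(M+m) = 2.406574962
Euler: x'=1.230235811+0.010208·0.541531972=1.235763769, ẋ'=0.541531972+0.010208·2.406574962=0.566098289
       θ'=0.272120745+0.010208·1.911717485=0.291635557, θ̇'=1.911717485+0.010208·0.568407593=1.917519790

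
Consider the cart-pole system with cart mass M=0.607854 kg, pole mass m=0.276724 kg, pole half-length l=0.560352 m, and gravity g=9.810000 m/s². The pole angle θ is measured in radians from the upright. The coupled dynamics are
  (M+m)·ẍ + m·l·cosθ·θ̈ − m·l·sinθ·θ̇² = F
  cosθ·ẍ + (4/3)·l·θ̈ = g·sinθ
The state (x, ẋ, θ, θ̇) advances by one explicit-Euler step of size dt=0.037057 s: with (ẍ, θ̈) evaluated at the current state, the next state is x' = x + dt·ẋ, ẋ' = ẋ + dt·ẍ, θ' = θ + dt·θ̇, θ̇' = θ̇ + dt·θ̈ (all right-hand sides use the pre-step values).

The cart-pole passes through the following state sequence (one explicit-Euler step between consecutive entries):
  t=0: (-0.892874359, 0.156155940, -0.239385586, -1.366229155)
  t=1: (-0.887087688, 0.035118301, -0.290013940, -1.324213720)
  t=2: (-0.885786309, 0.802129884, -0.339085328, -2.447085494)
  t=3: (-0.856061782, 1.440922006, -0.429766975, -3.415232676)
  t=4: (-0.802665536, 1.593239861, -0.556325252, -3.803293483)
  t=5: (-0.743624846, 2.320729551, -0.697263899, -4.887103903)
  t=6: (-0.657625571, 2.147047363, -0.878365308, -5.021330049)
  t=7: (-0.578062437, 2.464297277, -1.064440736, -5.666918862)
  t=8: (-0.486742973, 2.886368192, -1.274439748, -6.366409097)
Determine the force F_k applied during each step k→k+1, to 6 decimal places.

step 0→1:
  ẍ = (ẋ'−ẋ)/dt = (0.035118301−0.156155940)/0.037057 = -3.266256
  θ̈ = (θ̇'−θ̇)/dt = (-1.324213720−-1.366229155)/0.037057 = 1.133806
  sinθ=-0.237106, cosθ=0.971484
  F = (M+m)·ẍ + m·l·cosθ·θ̈ − m·l·sinθ·θ̇² = -2.889258 + 0.170798 − -0.068627 = -2.649833
step 1→2:
  ẍ = (ẋ'−ẋ)/dt = (0.802129884−0.035118301)/0.037057 = 20.698156
  θ̈ = (θ̇'−θ̇)/dt = (-2.447085494−-1.324213720)/0.037057 = -30.301206
  sinθ=-0.285966, cosθ=0.958240
  F = (M+m)·ẍ + m·l·cosθ·θ̈ − m·l·sinθ·θ̇² = 18.309134 + -4.502378 − -0.077757 = 13.884513
step 2→3:
  ẍ = (ẋ'−ẋ)/dt = (1.440922006−0.802129884)/0.037057 = 17.238096
  θ̈ = (θ̇'−θ̇)/dt = (-3.415232676−-2.447085494)/0.037057 = -26.125892
  sinθ=-0.332625, cosθ=0.943059
  F = (M+m)·ẍ + m·l·cosθ·θ̈ − m·l·sinθ·θ̇² = 15.248440 + -3.820480 − -0.308859 = 11.736820
step 3→4:
  ẍ = (ẋ'−ẋ)/dt = (1.593239861−1.440922006)/0.037057 = 4.110367
  θ̈ = (θ̇'−θ̇)/dt = (-3.803293483−-3.415232676)/0.037057 = -10.471997
  sinθ=-0.416659, cosθ=0.909063
  F = (M+m)·ẍ + m·l·cosθ·θ̈ − m·l·sinθ·θ̇² = 3.635940 + -1.476152 − -0.753580 = 2.913367
step 4→5:
  ẍ = (ẋ'−ẋ)/dt = (2.320729551−1.593239861)/0.037057 = 19.631640
  θ̈ = (θ̇'−θ̇)/dt = (-4.887103903−-3.803293483)/0.037057 = -29.247117
  sinθ=-0.528069, cosθ=0.849201
  F = (M+m)·ẍ + m·l·cosθ·θ̈ − m·l·sinθ·θ̇² = 17.365717 + -3.851248 − -1.184454 = 14.698923
step 5→6:
  ẍ = (ẋ'−ẋ)/dt = (2.147047363−2.320729551)/0.037057 = -4.686893
  θ̈ = (θ̇'−θ̇)/dt = (-5.021330049−-4.887103903)/0.037057 = -3.622154
  sinθ=-0.642123, cosθ=0.766602
  F = (M+m)·ẍ + m·l·cosθ·θ̈ − m·l·sinθ·θ̇² = -4.145922 + -0.430571 − -2.378093 = -2.198400
step 6→7:
  ẍ = (ẋ'−ẋ)/dt = (2.464297277−2.147047363)/0.037057 = 8.561133
  θ̈ = (θ̇'−θ̇)/dt = (-5.666918862−-5.021330049)/0.037057 = -17.421508
  sinθ=-0.769696, cosθ=0.638410
  F = (M+m)·ẍ + m·l·cosθ·θ̈ − m·l·sinθ·θ̇² = 7.572990 + -1.724620 − -3.009294 = 8.857665
step 7→8:
  ẍ = (ẋ'−ẋ)/dt = (2.886368192−2.464297277)/0.037057 = 11.389776
  θ̈ = (θ̇'−θ̇)/dt = (-6.366409097−-5.666918862)/0.037057 = -18.876062
  sinθ=-0.874518, cosθ=0.484993
  F = (M+m)·ẍ + m·l·cosθ·θ̈ − m·l·sinθ·θ̇² = 10.075145 + -1.419564 − -4.354822 = 13.010403

F_0 = -2.649833 N
F_1 = 13.884513 N
F_2 = 11.736820 N
F_3 = 2.913367 N
F_4 = 14.698923 N
F_5 = -2.198400 N
F_6 = 8.857665 N
F_7 = 13.010403 N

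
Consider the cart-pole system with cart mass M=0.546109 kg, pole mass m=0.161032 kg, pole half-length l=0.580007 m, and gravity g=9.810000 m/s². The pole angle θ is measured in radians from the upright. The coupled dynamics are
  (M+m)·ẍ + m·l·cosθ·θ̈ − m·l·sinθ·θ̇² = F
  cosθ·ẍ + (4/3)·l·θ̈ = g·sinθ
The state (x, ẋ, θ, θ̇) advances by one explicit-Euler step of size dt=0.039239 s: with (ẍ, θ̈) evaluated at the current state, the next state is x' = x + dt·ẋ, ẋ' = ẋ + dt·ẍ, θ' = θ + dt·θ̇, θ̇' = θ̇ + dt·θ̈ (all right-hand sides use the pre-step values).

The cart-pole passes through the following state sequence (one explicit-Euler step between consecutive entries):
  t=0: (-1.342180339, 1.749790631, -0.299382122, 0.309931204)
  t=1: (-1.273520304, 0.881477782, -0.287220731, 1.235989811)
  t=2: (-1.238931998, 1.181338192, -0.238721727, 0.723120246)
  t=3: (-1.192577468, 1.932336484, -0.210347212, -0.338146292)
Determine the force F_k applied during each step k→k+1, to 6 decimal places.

F_0 = -13.539324 N
F_1 = 4.273557 N
F_2 = 11.091105 N

step 0→1:
  ẍ = (ẋ'−ẋ)/dt = (0.881477782−1.749790631)/0.039239 = -22.128822
  θ̈ = (θ̇'−θ̇)/dt = (1.235989811−0.309931204)/0.039239 = 23.600464
  sinθ=-0.294930, cosθ=0.955519
  F = (M+m)·ẍ + m·l·cosθ·θ̈ − m·l·sinθ·θ̇² = -15.648197 + 2.106227 − -0.002646 = -13.539324
step 1→2:
  ẍ = (ẋ'−ẋ)/dt = (1.181338192−0.881477782)/0.039239 = 7.641897
  θ̈ = (θ̇'−θ̇)/dt = (0.723120246−1.235989811)/0.039239 = -13.070404
  sinθ=-0.283288, cosθ=0.959035
  F = (M+m)·ẍ + m·l·cosθ·θ̈ − m·l·sinθ·θ̇² = 5.403899 + -1.170763 − -0.040421 = 4.273557
step 2→3:
  ẍ = (ẋ'−ẋ)/dt = (1.932336484−1.181338192)/0.039239 = 19.139078
  θ̈ = (θ̇'−θ̇)/dt = (-0.338146292−0.723120246)/0.039239 = -27.046218
  sinθ=-0.236461, cosθ=0.971641
  F = (M+m)·ẍ + m·l·cosθ·θ̈ − m·l·sinθ·θ̇² = 13.534027 + -2.454470 − -0.011549 = 11.091105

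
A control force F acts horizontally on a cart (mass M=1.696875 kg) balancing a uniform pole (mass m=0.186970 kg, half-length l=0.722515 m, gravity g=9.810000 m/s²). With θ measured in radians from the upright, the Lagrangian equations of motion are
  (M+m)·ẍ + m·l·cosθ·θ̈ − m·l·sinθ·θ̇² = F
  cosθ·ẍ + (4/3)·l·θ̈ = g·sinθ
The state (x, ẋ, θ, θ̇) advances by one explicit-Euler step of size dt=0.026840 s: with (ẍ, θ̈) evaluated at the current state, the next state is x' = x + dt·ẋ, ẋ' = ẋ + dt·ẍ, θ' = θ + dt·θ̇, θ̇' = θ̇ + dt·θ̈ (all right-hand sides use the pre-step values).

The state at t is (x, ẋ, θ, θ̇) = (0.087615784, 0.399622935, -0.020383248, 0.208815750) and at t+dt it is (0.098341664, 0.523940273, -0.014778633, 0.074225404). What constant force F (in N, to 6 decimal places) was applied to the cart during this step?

ẍ = (ẋ'−ẋ)/dt = (0.523940273−0.399622935)/0.026840 = 4.631794
θ̈ = (θ̇'−θ̇)/dt = (0.074225404−0.208815750)/0.026840 = -5.014543
sinθ=-0.020382, cosθ=0.999792
F = (M+m)·ẍ + m·l·cosθ·θ̈ − m·l·sinθ·θ̇² = 8.725581 + -0.677267 − -0.000120 = 8.048434

F = 8.048434 N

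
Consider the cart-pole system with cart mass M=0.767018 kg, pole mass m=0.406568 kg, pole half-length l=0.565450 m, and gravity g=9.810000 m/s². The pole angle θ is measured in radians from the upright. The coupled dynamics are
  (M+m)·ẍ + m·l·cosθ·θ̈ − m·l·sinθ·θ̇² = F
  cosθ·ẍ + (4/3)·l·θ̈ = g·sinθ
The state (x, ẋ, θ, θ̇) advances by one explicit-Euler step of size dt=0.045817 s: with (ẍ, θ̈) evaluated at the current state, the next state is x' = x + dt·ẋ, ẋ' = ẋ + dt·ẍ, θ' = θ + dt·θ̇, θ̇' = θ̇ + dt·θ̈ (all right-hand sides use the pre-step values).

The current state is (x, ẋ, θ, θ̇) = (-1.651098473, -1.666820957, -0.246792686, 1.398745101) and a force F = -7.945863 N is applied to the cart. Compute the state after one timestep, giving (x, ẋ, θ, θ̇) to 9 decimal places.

sinθ=-0.244295086, cosθ=0.969700939
temp = (F + m·l·θ̇²·sinθ)/(M+m) = (-7.945863 + -0.109880162)/1.173586 = -6.864212049
θ̈ = (g·sinθ − cosθ·temp)/(l·(4/3 − m·cos²θ/(M+m))) = 7.476643958
ẍ = temp − m·l·θ̈·cosθ/(M+m) = -8.284436540
Euler: x'=-1.651098473+0.045817·-1.666820957=-1.727467209, ẋ'=-1.666820957+0.045817·-8.284436540=-2.046388986
       θ'=-0.246792686+0.045817·1.398745101=-0.182706382, θ̇'=1.398745101+0.045817·7.476643958=1.741302497

(-1.727467209, -2.046388986, -0.182706382, 1.741302497)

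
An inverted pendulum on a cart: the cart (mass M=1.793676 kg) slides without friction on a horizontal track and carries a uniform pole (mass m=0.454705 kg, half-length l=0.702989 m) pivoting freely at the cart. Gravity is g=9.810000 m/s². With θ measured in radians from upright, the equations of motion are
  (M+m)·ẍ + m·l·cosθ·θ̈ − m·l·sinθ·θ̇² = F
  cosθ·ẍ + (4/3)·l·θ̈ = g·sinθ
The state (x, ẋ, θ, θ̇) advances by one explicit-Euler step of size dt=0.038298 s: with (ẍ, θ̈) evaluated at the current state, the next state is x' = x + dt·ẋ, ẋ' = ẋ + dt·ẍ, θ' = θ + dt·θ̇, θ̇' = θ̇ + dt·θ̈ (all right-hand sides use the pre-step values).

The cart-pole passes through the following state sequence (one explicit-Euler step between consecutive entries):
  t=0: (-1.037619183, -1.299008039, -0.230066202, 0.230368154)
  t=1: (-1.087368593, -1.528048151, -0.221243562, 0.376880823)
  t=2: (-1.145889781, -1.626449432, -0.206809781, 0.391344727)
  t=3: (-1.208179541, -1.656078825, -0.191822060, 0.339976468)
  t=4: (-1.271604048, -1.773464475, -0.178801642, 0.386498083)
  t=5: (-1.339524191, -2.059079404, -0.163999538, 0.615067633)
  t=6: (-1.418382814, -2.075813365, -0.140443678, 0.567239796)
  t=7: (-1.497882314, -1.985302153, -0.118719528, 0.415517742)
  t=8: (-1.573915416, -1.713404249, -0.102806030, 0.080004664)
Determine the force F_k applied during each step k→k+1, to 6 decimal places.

step 0→1:
  ẍ = (ẋ'−ẋ)/dt = (-1.528048151−-1.299008039)/0.038298 = -5.980472
  θ̈ = (θ̇'−θ̇)/dt = (0.376880823−0.230368154)/0.038298 = 3.825596
  sinθ=-0.228042, cosθ=0.973651
  F = (M+m)·ẍ + m·l·cosθ·θ̈ − m·l·sinθ·θ̇² = -13.446379 + 1.190641 − -0.003868 = -12.251870
step 1→2:
  ẍ = (ẋ'−ẋ)/dt = (-1.626449432−-1.528048151)/0.038298 = -2.569358
  θ̈ = (θ̇'−θ̇)/dt = (0.391344727−0.376880823)/0.038298 = 0.377667
  sinθ=-0.219443, cosθ=0.975625
  F = (M+m)·ẍ + m·l·cosθ·θ̈ − m·l·sinθ·θ̇² = -5.776896 + 0.117780 − -0.009963 = -5.649153
step 2→3:
  ẍ = (ẋ'−ẋ)/dt = (-1.656078825−-1.626449432)/0.038298 = -0.773654
  θ̈ = (θ̇'−θ̇)/dt = (0.339976468−0.391344727)/0.038298 = -1.341278
  sinθ=-0.205339, cosθ=0.978691
  F = (M+m)·ẍ + m·l·cosθ·θ̈ − m·l·sinθ·θ̇² = -1.739468 + -0.419607 − -0.010052 = -2.149023
step 3→4:
  ẍ = (ẋ'−ẋ)/dt = (-1.773464475−-1.656078825)/0.038298 = -3.065060
  θ̈ = (θ̇'−θ̇)/dt = (0.386498083−0.339976468)/0.038298 = 1.214727
  sinθ=-0.190648, cosθ=0.981658
  F = (M+m)·ẍ + m·l·cosθ·θ̈ − m·l·sinθ·θ̇² = -6.891422 + 0.381169 − -0.007044 = -6.503209
step 4→5:
  ẍ = (ẋ'−ẋ)/dt = (-2.059079404−-1.773464475)/0.038298 = -7.457698
  θ̈ = (θ̇'−θ̇)/dt = (0.615067633−0.386498083)/0.038298 = 5.968185
  sinθ=-0.177850, cosθ=0.984058
  F = (M+m)·ẍ + m·l·cosθ·θ̈ − m·l·sinθ·θ̇² = -16.767747 + 1.877332 − -0.008492 = -14.881923
step 5→6:
  ẍ = (ẋ'−ẋ)/dt = (-2.075813365−-2.059079404)/0.038298 = -0.436941
  θ̈ = (θ̇'−θ̇)/dt = (0.567239796−0.615067633)/0.038298 = -1.248834
  sinθ=-0.163265, cosθ=0.986582
  F = (M+m)·ẍ + m·l·cosθ·θ̈ − m·l·sinθ·θ̇² = -0.982410 + -0.393837 − -0.019743 = -1.356503
step 6→7:
  ẍ = (ẋ'−ẋ)/dt = (-1.985302153−-2.075813365)/0.038298 = 2.363340
  θ̈ = (θ̇'−θ̇)/dt = (0.415517742−0.567239796)/0.038298 = -3.961618
  sinθ=-0.139982, cosθ=0.990154
  F = (M+m)·ẍ + m·l·cosθ·θ̈ − m·l·sinθ·θ̇² = 5.313690 + -1.253873 − -0.014397 = 4.074214
step 7→8:
  ẍ = (ẋ'−ẋ)/dt = (-1.713404249−-1.985302153)/0.038298 = 7.099533
  θ̈ = (θ̇'−θ̇)/dt = (0.080004664−0.415517742)/0.038298 = -8.760590
  sinθ=-0.118441, cosθ=0.992961
  F = (M+m)·ẍ + m·l·cosθ·θ̈ − m·l·sinθ·θ̇² = 15.962454 + -2.780634 − -0.006537 = 13.188357

F_0 = -12.251870 N
F_1 = -5.649153 N
F_2 = -2.149023 N
F_3 = -6.503209 N
F_4 = -14.881923 N
F_5 = -1.356503 N
F_6 = 4.074214 N
F_7 = 13.188357 N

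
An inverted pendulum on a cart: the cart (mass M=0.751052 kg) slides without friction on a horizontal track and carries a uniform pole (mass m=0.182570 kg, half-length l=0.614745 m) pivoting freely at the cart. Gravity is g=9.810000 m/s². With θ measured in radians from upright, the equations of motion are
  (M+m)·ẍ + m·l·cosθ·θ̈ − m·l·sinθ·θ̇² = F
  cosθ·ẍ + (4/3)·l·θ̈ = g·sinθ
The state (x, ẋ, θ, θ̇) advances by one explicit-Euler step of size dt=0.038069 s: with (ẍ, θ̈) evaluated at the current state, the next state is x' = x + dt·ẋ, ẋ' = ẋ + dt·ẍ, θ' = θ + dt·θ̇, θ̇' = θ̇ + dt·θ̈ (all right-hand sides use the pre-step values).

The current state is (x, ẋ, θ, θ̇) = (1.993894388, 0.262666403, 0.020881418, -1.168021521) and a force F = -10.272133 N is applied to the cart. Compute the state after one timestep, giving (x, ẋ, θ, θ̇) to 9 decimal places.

(2.003893835, -0.229324246, -0.023583993, -0.558401516)

sinθ=0.020879901, cosθ=0.999781991
temp = (F + m·l·θ̇²·sinθ)/(M+m) = (-10.272133 + 0.003197088)/0.933622 = -10.999029492
θ̈ = (g·sinθ − cosθ·temp)/(l·(4/3 − m·cos²θ/(M+m))) = 16.013554460
ẍ = temp − m·l·θ̈·cosθ/(M+m) = -12.923655696
Euler: x'=1.993894388+0.038069·0.262666403=2.003893835, ẋ'=0.262666403+0.038069·-12.923655696=-0.229324246
       θ'=0.020881418+0.038069·-1.168021521=-0.023583993, θ̇'=-1.168021521+0.038069·16.013554460=-0.558401516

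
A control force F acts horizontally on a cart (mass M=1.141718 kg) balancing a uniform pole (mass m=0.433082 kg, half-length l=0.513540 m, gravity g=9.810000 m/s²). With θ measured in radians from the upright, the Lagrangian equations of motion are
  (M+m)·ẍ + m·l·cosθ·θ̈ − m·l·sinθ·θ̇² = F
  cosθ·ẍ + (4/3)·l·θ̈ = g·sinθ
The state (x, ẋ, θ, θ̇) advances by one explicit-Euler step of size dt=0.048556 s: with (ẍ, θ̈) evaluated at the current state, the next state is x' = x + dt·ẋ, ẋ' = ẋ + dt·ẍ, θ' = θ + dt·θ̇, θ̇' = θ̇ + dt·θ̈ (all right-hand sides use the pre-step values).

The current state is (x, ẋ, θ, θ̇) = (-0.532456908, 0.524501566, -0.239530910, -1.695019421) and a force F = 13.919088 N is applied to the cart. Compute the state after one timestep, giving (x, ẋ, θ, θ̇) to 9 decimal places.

sinθ=-0.237246955, cosθ=0.971449372
temp = (F + m·l·θ̇²·sinθ)/(M+m) = (13.919088 + -0.151598329)/1.574800 = 8.742373426
θ̈ = (g·sinθ − cosθ·temp)/(l·(4/3 − m·cos²θ/(M+m))) = -19.621594130
ẍ = temp − m·l·θ̈·cosθ/(M+m) = 11.434363562
Euler: x'=-0.532456908+0.048556·0.524501566=-0.506989210, ẋ'=0.524501566+0.048556·11.434363562=1.079708523
       θ'=-0.239530910+0.048556·-1.695019421=-0.321834273, θ̇'=-1.695019421+0.048556·-19.621594130=-2.647765546

(-0.506989210, 1.079708523, -0.321834273, -2.647765546)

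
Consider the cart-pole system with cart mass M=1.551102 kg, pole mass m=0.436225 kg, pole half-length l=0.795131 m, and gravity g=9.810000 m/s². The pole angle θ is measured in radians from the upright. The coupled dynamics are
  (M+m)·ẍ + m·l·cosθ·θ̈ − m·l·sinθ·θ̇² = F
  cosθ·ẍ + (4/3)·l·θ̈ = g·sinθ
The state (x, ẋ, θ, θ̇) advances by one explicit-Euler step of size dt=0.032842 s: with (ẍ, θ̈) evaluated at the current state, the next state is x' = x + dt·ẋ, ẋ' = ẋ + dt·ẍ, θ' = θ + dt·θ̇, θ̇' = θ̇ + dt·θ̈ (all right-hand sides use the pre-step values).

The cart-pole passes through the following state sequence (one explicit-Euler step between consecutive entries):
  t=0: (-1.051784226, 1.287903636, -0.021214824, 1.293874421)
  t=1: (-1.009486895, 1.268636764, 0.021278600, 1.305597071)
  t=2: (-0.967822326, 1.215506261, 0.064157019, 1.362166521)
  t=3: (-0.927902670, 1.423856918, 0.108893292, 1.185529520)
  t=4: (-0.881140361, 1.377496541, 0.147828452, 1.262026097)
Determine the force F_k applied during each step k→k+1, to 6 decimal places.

step 0→1:
  ẍ = (ẋ'−ẋ)/dt = (1.268636764−1.287903636)/0.032842 = -0.586653
  θ̈ = (θ̇'−θ̇)/dt = (1.305597071−1.293874421)/0.032842 = 0.356941
  sinθ=-0.021213, cosθ=0.999775
  F = (M+m)·ẍ + m·l·cosθ·θ̈ − m·l·sinθ·θ̇² = -1.165872 + 0.123779 − -0.012318 = -1.029775
step 1→2:
  ẍ = (ẋ'−ẋ)/dt = (1.215506261−1.268636764)/0.032842 = -1.617761
  θ̈ = (θ̇'−θ̇)/dt = (1.362166521−1.305597071)/0.032842 = 1.722473
  sinθ=0.021277, cosθ=0.999774
  F = (M+m)·ẍ + m·l·cosθ·θ̈ − m·l·sinθ·θ̇² = -3.215020 + 0.597315 − 0.012580 = -2.630285
step 2→3:
  ẍ = (ẋ'−ẋ)/dt = (1.423856918−1.215506261)/0.032842 = 6.344031
  θ̈ = (θ̇'−θ̇)/dt = (1.185529520−1.362166521)/0.032842 = -5.378387
  sinθ=0.064113, cosθ=0.997943
  F = (M+m)·ẍ + m·l·cosθ·θ̈ − m·l·sinθ·θ̇² = 12.607664 + -1.861688 − 0.041263 = 10.704713
step 3→4:
  ẍ = (ẋ'−ẋ)/dt = (1.377496541−1.423856918)/0.032842 = -1.411619
  θ̈ = (θ̇'−θ̇)/dt = (1.262026097−1.185529520)/0.032842 = 2.329230
  sinθ=0.108678, cosθ=0.994077
  F = (M+m)·ẍ + m·l·cosθ·θ̈ − m·l·sinθ·θ̇² = -2.805348 + 0.803122 − 0.052981 = -2.055206

F_0 = -1.029775 N
F_1 = -2.630285 N
F_2 = 10.704713 N
F_3 = -2.055206 N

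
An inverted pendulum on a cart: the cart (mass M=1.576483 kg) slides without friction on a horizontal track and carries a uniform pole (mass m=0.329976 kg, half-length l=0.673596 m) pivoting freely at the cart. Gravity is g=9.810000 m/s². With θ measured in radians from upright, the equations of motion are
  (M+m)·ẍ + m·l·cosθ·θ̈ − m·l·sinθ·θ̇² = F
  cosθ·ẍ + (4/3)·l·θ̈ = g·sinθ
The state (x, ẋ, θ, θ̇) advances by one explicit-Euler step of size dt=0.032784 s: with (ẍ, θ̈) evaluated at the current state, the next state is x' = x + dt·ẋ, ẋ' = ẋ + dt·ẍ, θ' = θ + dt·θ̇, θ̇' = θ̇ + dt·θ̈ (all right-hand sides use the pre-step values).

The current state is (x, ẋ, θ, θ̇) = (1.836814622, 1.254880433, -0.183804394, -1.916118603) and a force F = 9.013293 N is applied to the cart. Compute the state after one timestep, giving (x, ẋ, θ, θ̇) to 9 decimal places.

sinθ=-0.182771198, cosθ=0.983155476
temp = (F + m·l·θ̇²·sinθ)/(M+m) = (9.013293 + -0.149153822)/1.906459 = 4.649530453
θ̈ = (g·sinθ − cosθ·temp)/(l·(4/3 − m·cos²θ/(M+m))) = -8.102771916
ẍ = temp − m·l·θ̈·cosθ/(M+m) = 5.578304775
Euler: x'=1.836814622+0.032784·1.254880433=1.877954622, ẋ'=1.254880433+0.032784·5.578304775=1.437759577
       θ'=-0.183804394+0.032784·-1.916118603=-0.246622426, θ̇'=-1.916118603+0.032784·-8.102771916=-2.181759877

(1.877954622, 1.437759577, -0.246622426, -2.181759877)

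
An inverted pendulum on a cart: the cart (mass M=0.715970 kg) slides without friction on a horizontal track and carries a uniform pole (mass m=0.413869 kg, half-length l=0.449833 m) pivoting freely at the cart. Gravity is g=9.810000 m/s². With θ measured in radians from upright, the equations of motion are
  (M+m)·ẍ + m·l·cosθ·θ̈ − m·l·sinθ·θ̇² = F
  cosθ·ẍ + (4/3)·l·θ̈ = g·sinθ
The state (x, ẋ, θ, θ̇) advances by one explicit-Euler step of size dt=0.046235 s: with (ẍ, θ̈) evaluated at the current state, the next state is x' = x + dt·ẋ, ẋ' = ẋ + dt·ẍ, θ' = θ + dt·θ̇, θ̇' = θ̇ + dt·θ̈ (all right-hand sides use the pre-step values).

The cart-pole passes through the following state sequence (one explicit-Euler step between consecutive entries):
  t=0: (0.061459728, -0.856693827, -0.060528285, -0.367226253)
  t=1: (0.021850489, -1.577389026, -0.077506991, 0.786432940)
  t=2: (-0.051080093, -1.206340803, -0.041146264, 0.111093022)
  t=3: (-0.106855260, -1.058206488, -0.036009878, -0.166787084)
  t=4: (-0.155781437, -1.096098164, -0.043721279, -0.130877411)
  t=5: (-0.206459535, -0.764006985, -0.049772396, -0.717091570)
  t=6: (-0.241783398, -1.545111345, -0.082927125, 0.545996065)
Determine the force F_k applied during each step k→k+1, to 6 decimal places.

step 0→1:
  ẍ = (ẋ'−ẋ)/dt = (-1.577389026−-0.856693827)/0.046235 = -15.587654
  θ̈ = (θ̇'−θ̇)/dt = (0.786432940−-0.367226253)/0.046235 = 24.952075
  sinθ=-0.060491, cosθ=0.998169
  F = (M+m)·ẍ + m·l·cosθ·θ̈ − m·l·sinθ·θ̇² = -17.611540 + 4.636869 − -0.001519 = -12.973152
step 1→2:
  ẍ = (ẋ'−ẋ)/dt = (-1.206340803−-1.577389026)/0.046235 = 8.025267
  θ̈ = (θ̇'−θ̇)/dt = (0.111093022−0.786432940)/0.046235 = -14.606681
  sinθ=-0.077429, cosθ=0.996998
  F = (M+m)·ẍ + m·l·cosθ·θ̈ − m·l·sinθ·θ̇² = 9.067260 + -2.711190 − -0.008915 = 6.364985
step 2→3:
  ẍ = (ẋ'−ẋ)/dt = (-1.058206488−-1.206340803)/0.046235 = 3.203943
  θ̈ = (θ̇'−θ̇)/dt = (-0.166787084−0.111093022)/0.046235 = -6.010168
  sinθ=-0.041135, cosθ=0.999154
  F = (M+m)·ẍ + m·l·cosθ·θ̈ − m·l·sinθ·θ̇² = 3.619940 + -1.117978 − -0.000095 = 2.502057
step 3→4:
  ẍ = (ẋ'−ẋ)/dt = (-1.096098164−-1.058206488)/0.046235 = -0.819545
  θ̈ = (θ̇'−θ̇)/dt = (-0.130877411−-0.166787084)/0.046235 = 0.776677
  sinθ=-0.036002, cosθ=0.999352
  F = (M+m)·ẍ + m·l·cosθ·θ̈ − m·l·sinθ·θ̇² = -0.925954 + 0.144502 − -0.000186 = -0.781266
step 4→5:
  ẍ = (ẋ'−ẋ)/dt = (-0.764006985−-1.096098164)/0.046235 = 7.182679
  θ̈ = (θ̇'−θ̇)/dt = (-0.717091570−-0.130877411)/0.046235 = -12.679013
  sinθ=-0.043707, cosθ=0.999044
  F = (M+m)·ẍ + m·l·cosθ·θ̈ − m·l·sinθ·θ̇² = 8.115271 + -2.358221 − -0.000139 = 5.757190
step 5→6:
  ẍ = (ẋ'−ẋ)/dt = (-1.545111345−-0.764006985)/0.046235 = -16.894222
  θ̈ = (θ̇'−θ̇)/dt = (0.545996065−-0.717091570)/0.046235 = 27.318863
  sinθ=-0.049752, cosθ=0.998762
  F = (M+m)·ẍ + m·l·cosθ·θ̈ − m·l·sinθ·θ̇² = -19.087751 + 5.079707 − -0.004763 = -14.003281

F_0 = -12.973152 N
F_1 = 6.364985 N
F_2 = 2.502057 N
F_3 = -0.781266 N
F_4 = 5.757190 N
F_5 = -14.003281 N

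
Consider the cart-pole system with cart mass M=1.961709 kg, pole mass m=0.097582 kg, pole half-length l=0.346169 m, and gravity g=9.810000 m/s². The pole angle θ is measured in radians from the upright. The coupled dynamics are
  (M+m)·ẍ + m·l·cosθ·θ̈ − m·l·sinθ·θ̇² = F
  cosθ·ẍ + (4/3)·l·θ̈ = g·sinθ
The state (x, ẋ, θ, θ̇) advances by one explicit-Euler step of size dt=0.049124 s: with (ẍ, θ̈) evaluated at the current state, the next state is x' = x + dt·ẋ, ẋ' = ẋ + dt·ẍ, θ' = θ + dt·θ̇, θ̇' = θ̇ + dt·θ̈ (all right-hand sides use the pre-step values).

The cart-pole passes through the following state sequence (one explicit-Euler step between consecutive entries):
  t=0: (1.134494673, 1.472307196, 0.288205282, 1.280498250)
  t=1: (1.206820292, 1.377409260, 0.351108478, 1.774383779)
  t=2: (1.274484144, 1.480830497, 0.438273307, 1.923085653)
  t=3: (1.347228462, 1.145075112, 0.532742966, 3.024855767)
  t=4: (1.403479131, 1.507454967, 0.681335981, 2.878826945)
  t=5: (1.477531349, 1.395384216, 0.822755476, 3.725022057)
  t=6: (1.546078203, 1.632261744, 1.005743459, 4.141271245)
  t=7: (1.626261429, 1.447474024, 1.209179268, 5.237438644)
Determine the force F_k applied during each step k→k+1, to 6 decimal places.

F_0 = -3.668279 N
F_1 = 4.394882 N
F_2 = -13.441950 N
F_3 = 14.947579 N
F_4 = -4.422394 N
F_5 = 9.781080 N
F_6 = -7.832012 N

step 0→1:
  ẍ = (ẋ'−ẋ)/dt = (1.377409260−1.472307196)/0.049124 = -1.931804
  θ̈ = (θ̇'−θ̇)/dt = (1.774383779−1.280498250)/0.049124 = 10.053854
  sinθ=0.284232, cosθ=0.958756
  F = (M+m)·ẍ + m·l·cosθ·θ̈ − m·l·sinθ·θ̇² = -3.978146 + 0.325610 − 0.015743 = -3.668279
step 1→2:
  ẍ = (ẋ'−ẋ)/dt = (1.480830497−1.377409260)/0.049124 = 2.105310
  θ̈ = (θ̇'−θ̇)/dt = (1.923085653−1.774383779)/0.049124 = 3.027072
  sinθ=0.343939, cosθ=0.938992
  F = (M+m)·ẍ + m·l·cosθ·θ̈ − m·l·sinθ·θ̇² = 4.335445 + 0.096016 − 0.036579 = 4.394882
step 2→3:
  ẍ = (ẋ'−ẋ)/dt = (1.145075112−1.480830497)/0.049124 = -6.834854
  θ̈ = (θ̇'−θ̇)/dt = (3.024855767−1.923085653)/0.049124 = 22.428347
  sinθ=0.424377, cosθ=0.905486
  F = (M+m)·ẍ + m·l·cosθ·θ̈ − m·l·sinθ·θ̇² = -14.074954 + 0.686020 − 0.053016 = -13.441950
step 3→4:
  ẍ = (ẋ'−ẋ)/dt = (1.507454967−1.145075112)/0.049124 = 7.376839
  θ̈ = (θ̇'−θ̇)/dt = (2.878826945−3.024855767)/0.049124 = -2.972657
  sinθ=0.507898, cosθ=0.861417
  F = (M+m)·ẍ + m·l·cosθ·θ̈ − m·l·sinθ·θ̇² = 15.191059 + -0.086500 − 0.156980 = 14.947579
step 4→5:
  ẍ = (ẋ'−ẋ)/dt = (1.395384216−1.507454967)/0.049124 = -2.281385
  θ̈ = (θ̇'−θ̇)/dt = (3.725022057−2.878826945)/0.049124 = 17.225696
  sinθ=0.629831, cosθ=0.776732
  F = (M+m)·ẍ + m·l·cosθ·θ̈ − m·l·sinθ·θ̇² = -4.698035 + 0.451966 − 0.176325 = -4.422394
step 5→6:
  ẍ = (ẋ'−ẋ)/dt = (1.632261744−1.395384216)/0.049124 = 4.822033
  θ̈ = (θ̇'−θ̇)/dt = (4.141271245−3.725022057)/0.049124 = 8.473438
  sinθ=0.733023, cosθ=0.680204
  F = (M+m)·ẍ + m·l·cosθ·θ̈ − m·l·sinθ·θ̇² = 9.929968 + 0.194696 − 0.343584 = 9.781080
step 6→7:
  ẍ = (ẋ'−ẋ)/dt = (1.447474024−1.632261744)/0.049124 = -3.761659
  θ̈ = (θ̇'−θ̇)/dt = (5.237438644−4.141271245)/0.049124 = 22.314294
  sinθ=0.844560, cosθ=0.535460
  F = (M+m)·ẍ + m·l·cosθ·θ̈ − m·l·sinθ·θ̇² = -7.746350 + 0.403616 − 0.489278 = -7.832012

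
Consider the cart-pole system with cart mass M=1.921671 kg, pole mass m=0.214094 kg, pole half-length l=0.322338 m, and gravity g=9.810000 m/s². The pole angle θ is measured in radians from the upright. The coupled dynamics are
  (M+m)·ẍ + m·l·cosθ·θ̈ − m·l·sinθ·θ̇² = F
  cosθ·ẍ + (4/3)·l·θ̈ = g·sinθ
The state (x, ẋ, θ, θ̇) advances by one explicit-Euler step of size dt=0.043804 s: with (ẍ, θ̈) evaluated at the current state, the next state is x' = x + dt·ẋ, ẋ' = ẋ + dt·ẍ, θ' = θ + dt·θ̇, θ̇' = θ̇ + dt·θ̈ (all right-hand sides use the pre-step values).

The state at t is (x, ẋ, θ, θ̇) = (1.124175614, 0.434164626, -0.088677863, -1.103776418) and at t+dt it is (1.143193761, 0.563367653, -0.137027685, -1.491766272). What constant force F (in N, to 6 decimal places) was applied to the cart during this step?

ẍ = (ẋ'−ẋ)/dt = (0.563367653−0.434164626)/0.043804 = 2.949571
θ̈ = (θ̇'−θ̇)/dt = (-1.491766272−-1.103776418)/0.043804 = -8.857407
sinθ=-0.088562, cosθ=0.996071
F = (M+m)·ẍ + m·l·cosθ·θ̈ − m·l·sinθ·θ̇² = 6.299591 + -0.608853 − -0.007446 = 5.698184

F = 5.698184 N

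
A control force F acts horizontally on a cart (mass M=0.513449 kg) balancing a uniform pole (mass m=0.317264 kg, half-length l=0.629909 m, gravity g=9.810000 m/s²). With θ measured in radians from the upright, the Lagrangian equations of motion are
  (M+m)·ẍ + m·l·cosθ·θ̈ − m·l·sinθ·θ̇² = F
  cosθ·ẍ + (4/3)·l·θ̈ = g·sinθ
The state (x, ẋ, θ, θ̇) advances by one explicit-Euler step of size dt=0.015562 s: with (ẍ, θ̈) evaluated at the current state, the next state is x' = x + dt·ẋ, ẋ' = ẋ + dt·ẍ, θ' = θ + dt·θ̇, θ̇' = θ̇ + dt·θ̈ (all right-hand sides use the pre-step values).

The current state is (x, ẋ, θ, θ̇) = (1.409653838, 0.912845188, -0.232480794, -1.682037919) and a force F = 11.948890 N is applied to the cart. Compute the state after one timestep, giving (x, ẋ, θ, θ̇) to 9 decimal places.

(1.423859535, 1.230101390, -0.258656668, -2.091494386)

sinθ=-0.230392285, cosθ=0.973097834
temp = (F + m·l·θ̇²·sinθ)/(M+m) = (11.948890 + -0.130268108)/0.830713 = 14.227081907
θ̈ = (g·sinθ − cosθ·temp)/(l·(4/3 − m·cos²θ/(M+m))) = -26.311301036
ẍ = temp − m·l·θ̈·cosθ/(M+m) = 20.386595692
Euler: x'=1.409653838+0.015562·0.912845188=1.423859535, ẋ'=0.912845188+0.015562·20.386595692=1.230101390
       θ'=-0.232480794+0.015562·-1.682037919=-0.258656668, θ̇'=-1.682037919+0.015562·-26.311301036=-2.091494386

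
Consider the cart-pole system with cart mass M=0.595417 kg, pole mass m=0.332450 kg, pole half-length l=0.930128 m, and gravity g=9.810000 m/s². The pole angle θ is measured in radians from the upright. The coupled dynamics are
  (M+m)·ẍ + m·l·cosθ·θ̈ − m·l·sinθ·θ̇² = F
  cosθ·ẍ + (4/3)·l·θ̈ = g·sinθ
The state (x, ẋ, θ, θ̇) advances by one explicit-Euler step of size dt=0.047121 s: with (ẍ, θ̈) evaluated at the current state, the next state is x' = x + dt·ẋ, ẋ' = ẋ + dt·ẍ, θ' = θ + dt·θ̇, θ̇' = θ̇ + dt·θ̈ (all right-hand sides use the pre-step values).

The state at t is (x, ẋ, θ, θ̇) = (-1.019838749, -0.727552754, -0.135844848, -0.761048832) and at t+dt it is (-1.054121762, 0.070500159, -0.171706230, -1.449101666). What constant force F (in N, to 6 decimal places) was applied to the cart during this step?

F = 11.265244 N

ẍ = (ẋ'−ẋ)/dt = (0.070500159−-0.727552754)/0.047121 = 16.936247
θ̈ = (θ̇'−θ̇)/dt = (-1.449101666−-0.761048832)/0.047121 = -14.601830
sinθ=-0.135427, cosθ=0.990787
F = (M+m)·ẍ + m·l·cosθ·θ̈ − m·l·sinθ·θ̇² = 15.714585 + -4.473596 − -0.024255 = 11.265244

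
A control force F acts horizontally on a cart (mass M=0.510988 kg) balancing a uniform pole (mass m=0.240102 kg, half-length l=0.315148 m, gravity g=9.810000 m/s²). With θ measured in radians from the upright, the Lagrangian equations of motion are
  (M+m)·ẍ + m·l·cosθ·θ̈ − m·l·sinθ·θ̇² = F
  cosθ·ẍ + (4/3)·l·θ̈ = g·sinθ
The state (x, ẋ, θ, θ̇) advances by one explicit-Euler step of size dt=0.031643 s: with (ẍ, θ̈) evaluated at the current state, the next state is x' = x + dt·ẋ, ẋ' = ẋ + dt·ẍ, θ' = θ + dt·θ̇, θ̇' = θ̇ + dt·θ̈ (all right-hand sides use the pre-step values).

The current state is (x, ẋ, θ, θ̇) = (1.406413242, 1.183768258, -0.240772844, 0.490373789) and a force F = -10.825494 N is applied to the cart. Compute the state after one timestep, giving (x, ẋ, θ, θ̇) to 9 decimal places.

sinθ=-0.238453248, cosθ=0.971153978
temp = (F + m·l·θ̇²·sinθ)/(M+m) = (-10.825494 + -0.004338784)/0.751090 = -14.418821692
θ̈ = (g·sinθ − cosθ·temp)/(l·(4/3 − m·cos²θ/(M+m))) = 35.868148593
ẍ = temp − m·l·θ̈·cosθ/(M+m) = -17.928080565
Euler: x'=1.406413242+0.031643·1.183768258=1.443871221, ẋ'=1.183768258+0.031643·-17.928080565=0.616470005
       θ'=-0.240772844+0.031643·0.490373789=-0.225255946, θ̇'=0.490373789+0.031643·35.868148593=1.625349615

(1.443871221, 0.616470005, -0.225255946, 1.625349615)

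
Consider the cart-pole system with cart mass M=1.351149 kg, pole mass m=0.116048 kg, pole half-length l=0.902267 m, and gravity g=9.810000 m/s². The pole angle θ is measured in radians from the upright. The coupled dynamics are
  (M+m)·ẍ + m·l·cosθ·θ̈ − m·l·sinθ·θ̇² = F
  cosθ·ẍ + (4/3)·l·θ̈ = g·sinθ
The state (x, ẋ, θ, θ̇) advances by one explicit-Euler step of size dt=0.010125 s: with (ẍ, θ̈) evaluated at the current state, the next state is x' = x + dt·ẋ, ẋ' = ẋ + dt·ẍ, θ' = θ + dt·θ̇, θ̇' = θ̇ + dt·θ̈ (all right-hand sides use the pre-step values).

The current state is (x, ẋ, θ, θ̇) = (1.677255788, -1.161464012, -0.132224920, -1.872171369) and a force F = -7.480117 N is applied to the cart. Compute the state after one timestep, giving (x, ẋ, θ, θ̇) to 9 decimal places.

(1.665495965, -1.215815682, -0.151180655, -1.838271704)

sinθ=-0.131839966, cosθ=0.991271014
temp = (F + m·l·θ̇²·sinθ)/(M+m) = (-7.480117 + -0.048385030)/1.467197 = -5.131214165
θ̈ = (g·sinθ − cosθ·temp)/(l·(4/3 − m·cos²θ/(M+m))) = 3.348115090
ẍ = temp − m·l·θ̈·cosθ/(M+m) = -5.368066183
Euler: x'=1.677255788+0.010125·-1.161464012=1.665495965, ẋ'=-1.161464012+0.010125·-5.368066183=-1.215815682
       θ'=-0.132224920+0.010125·-1.872171369=-0.151180655, θ̇'=-1.872171369+0.010125·3.348115090=-1.838271704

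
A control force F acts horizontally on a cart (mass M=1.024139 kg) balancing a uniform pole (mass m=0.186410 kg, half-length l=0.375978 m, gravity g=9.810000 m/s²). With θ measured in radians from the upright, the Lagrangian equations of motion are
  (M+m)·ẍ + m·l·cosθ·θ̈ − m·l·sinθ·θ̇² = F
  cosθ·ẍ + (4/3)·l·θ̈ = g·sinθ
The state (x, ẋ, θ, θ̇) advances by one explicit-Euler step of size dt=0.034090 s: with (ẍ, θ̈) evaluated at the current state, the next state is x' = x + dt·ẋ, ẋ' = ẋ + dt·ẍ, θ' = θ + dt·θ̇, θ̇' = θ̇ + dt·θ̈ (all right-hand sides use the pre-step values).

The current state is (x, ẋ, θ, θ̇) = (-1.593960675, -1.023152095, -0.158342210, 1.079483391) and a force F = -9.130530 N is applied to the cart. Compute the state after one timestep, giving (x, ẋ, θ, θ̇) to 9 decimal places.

sinθ=-0.157681373, cosθ=0.987490043
temp = (F + m·l·θ̇²·sinθ)/(M+m) = (-9.130530 + -0.012877868)/1.210549 = -7.553108439
θ̈ = (g·sinθ − cosθ·temp)/(l·(4/3 − m·cos²θ/(M+m))) = 13.289422625
ẍ = temp − m·l·θ̈·cosθ/(M+m) = -8.312888872
Euler: x'=-1.593960675+0.034090·-1.023152095=-1.628839930, ẋ'=-1.023152095+0.034090·-8.312888872=-1.306538477
       θ'=-0.158342210+0.034090·1.079483391=-0.121542621, θ̇'=1.079483391+0.034090·13.289422625=1.532519808

(-1.628839930, -1.306538477, -0.121542621, 1.532519808)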